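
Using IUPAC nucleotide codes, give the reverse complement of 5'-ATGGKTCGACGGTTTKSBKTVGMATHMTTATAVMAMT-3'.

5'-AKTKBTATAAKDATKCBAMVSMAAACCGTCGAMCCAT-3'

Standard pairs A↔T, G↔C; ambiguity codes pair M↔K, S↔S, B↔V, H↔D. Complement (TACCMAGCTGCCAAAMSVMABCKTADKAATATBKTKA), then reverse for 5'→3'.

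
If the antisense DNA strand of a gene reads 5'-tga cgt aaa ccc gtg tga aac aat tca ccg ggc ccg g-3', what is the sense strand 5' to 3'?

The coding strand is complementary and antiparallel to the template: take the complement (A↔T, G↔C) and reverse.

5′-CCGGGCCCGGTGAATTGTTTCACACGGGTTTACGTCA-3′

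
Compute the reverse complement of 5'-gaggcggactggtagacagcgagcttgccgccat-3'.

Reading the sequence 3'→5' and pairing each base (A↔T, G↔C) gives the reverse complement directly.

5′-ATGGCGGCAAGCTCGCTGTCTACCAGTCCGCCTC-3′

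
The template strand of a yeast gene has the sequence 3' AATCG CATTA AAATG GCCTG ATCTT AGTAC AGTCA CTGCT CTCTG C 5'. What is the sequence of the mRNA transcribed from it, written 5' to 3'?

5'-UUAGCGUAAUUUUACCGGACUAGAAUCAUGUCAGUGACGAGAGACG-3'

Reading the template 3'→5' as shown, RNA polymerase pairs each base (A→U, T→A, G↔C) to build mRNA 5'→3' directly.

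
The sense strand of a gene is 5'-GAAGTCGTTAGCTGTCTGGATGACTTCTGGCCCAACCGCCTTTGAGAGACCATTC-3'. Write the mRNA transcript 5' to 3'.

5'-GAAGUCGUUAGCUGUCUGGAUGACUUCUGGCCCAACCGCCUUUGAGAGACCAUUC-3'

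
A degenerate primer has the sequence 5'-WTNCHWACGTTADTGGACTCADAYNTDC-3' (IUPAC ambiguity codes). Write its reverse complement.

Standard pairs A↔T, G↔C; ambiguity codes pair Y↔R, W↔W, D↔H, N↔N. Complement (WANGDWTGCAATHACCTGAGTHTRNAHG), then reverse for 5'→3'.

5'-GHANRTHTGAGTCCAHTAACGTWDGNAW-3'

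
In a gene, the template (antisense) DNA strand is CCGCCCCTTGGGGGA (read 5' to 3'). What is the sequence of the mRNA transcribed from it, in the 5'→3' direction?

The mRNA has the sequence of the coding strand (reverse complement of the template) with T→U. Reverse complement of CCGCCCCTTGGGGGA is TCCCCCAAGGGGCGG; then T→U.

5'-UCCCCCAAGGGGCGG-3'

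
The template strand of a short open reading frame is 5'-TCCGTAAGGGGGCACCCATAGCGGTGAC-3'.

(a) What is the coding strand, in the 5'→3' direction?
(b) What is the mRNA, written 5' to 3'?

(a) 5'-GTCACCGCTATGGGTGCCCCCTTACGGA-3'
(b) 5'-GUCACCGCUAUGGGUGCCCCCUUACGGA-3'

(a) The coding strand is the reverse complement of the template: complement AGGCATTCCCCCGTGGGTATCGCCACTG, then reverse.
(b) mRNA has the coding-strand sequence with T→U.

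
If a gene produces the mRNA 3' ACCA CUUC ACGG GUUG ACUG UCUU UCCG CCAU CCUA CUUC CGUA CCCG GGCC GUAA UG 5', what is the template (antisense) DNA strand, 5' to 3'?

Written 5'→3' the mRNA is GUAAUGCCGGGCCCAUGCCUUCAUCCUACCGCCUUUCUGUCAGUUGGGCACUUCACCA, so the coding DNA strand is GTAATGCCGGGCCCATGCCTTCATCCTACCGCCTTTCTGTCAGTTGGGCACTTCACCA. The template is its reverse complement.

5'-TGGTGAAGTGCCCAACTGACAGAAAGGCGGTAGGATGAAGGCATGGGCCCGGCATTAC-3'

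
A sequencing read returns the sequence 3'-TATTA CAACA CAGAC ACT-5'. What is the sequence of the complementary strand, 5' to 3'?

5'-ATAATGTTGTGTCTGTGA-3'

The strand is given 3'→5', so its complement runs 5'→3' in the same left-to-right order: pair each base A↔T, G↔C.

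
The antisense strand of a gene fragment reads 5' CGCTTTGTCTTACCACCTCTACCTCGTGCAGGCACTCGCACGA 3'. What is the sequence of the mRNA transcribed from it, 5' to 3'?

The mRNA has the sequence of the coding strand (reverse complement of the template) with T→U. Reverse complement of CGCTTTGTCTTACCACCTCTACCTCGTGCAGGCACTCGCACGA is TCGTGCGAGTGCCTGCACGAGGTAGAGGTGGTAAGACAAAGCG; then T→U.

5'-UCGUGCGAGUGCCUGCACGAGGUAGAGGUGGUAAGACAAAGCG-3'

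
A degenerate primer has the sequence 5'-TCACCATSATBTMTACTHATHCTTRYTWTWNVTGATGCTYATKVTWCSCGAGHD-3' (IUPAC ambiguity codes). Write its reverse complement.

Standard pairs A↔T, G↔C; ambiguity codes pair R↔Y, M↔K, W↔W, S↔S, B↔V, D↔H, N↔N. Complement (AGTGGTASTAVAKATGADTADGAAYRAWAWNBACTACGARTAMBAWGSGCTCDH), then reverse for 5'→3'.

5'-HDCTCGSGWABMATRAGCATCABNWAWARYAAGDATDAGTAKAVATSATGGTGA-3'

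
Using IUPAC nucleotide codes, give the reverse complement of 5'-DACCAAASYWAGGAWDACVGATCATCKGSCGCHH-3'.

5'-DDGCGSCMGATGATCBGTHWTCCTWRSTTTGGTH-3'

Standard pairs A↔T, G↔C; ambiguity codes pair Y↔R, K↔M, W↔W, S↔S, D↔H, V↔B. Complement (HTGGTTTSRWTCCTWHTGBCTAGTAGMCSGCGDD), then reverse for 5'→3'.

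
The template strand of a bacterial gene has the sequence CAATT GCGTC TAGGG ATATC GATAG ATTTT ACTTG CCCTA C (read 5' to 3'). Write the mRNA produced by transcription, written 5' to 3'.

5'-GUAGGGCAAGUAAAAUCUAUCGAUAUCCCUAGACGCAAUUG-3'

The mRNA has the sequence of the coding strand (reverse complement of the template) with T→U. Reverse complement of CAATTGCGTCTAGGGATATCGATAGATTTTACTTGCCCTAC is GTAGGGCAAGTAAAATCTATCGATATCCCTAGACGCAATTG; then T→U.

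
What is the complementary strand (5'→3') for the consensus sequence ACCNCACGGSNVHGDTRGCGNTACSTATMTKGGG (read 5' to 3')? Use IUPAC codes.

5'-CCCMAKATASGTANCGCYAHCDBNSCCGTGNGGT-3'

Standard pairs A↔T, G↔C; ambiguity codes pair R↔Y, M↔K, S↔S, D↔H, V↔B, N↔N. Complement (TGGNGTGCCSNBDCHAYCGCNATGSATAKAMCCC), then reverse for 5'→3'.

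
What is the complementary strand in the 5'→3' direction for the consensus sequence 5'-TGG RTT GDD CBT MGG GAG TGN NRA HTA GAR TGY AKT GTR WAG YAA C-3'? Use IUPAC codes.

5'-GTTRCTWYACAMTRCAYTCTADTYNNCACTCCCKAVGHHCAAYCCA-3'

Standard pairs A↔T, G↔C; ambiguity codes pair R↔Y, M↔K, W↔W, B↔V, D↔H, N↔N. Complement (ACCYAACHHGVAKCCCTCACNNYTDATCTYACRTMACAYWTCRTTG), then reverse for 5'→3'.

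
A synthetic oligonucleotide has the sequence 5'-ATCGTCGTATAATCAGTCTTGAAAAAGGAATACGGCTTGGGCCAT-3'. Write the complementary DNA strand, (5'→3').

5'-ATGGCCCAAGCCGTATTCCTTTTTCAAGACTGATTATACGACGAT-3'

The complement of ATCGTCGTATAATCAGTCTTGAAAAAGGAATACGGCTTGGGCCAT is TAGCAGCATATTAGTCAGAACTTTTTCCTTATGCCGAACCCGGTA (A↔T, G↔C). DNA strands are antiparallel, so the complementary strand runs 3'→5'; reversing gives the 5'→3' form.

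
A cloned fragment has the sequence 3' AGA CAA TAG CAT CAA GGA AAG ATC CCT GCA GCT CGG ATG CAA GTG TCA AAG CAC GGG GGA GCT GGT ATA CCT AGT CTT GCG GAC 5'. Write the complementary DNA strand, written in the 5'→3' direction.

5'-TCTGTTATCGTAGTTCCTTTCTAGGGACGTCGAGCCTACGTTCACAGTTTCGTGCCCCCTCGACCATATGGATCAGAACGCCTG-3'

The strand is given 3'→5', so its complement runs 5'→3' in the same left-to-right order: pair each base A↔T, G↔C.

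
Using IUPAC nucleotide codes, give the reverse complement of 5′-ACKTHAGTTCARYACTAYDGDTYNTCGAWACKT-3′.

5'-AMGTWTCGANRAHCHRTAGTRYTGAACTDAMGT-3'

Standard pairs A↔T, G↔C; ambiguity codes pair R↔Y, K↔M, W↔W, D↔H, N↔N. Complement (TGMADTCAAGTYRTGATRHCHARNAGCTWTGMA), then reverse for 5'→3'.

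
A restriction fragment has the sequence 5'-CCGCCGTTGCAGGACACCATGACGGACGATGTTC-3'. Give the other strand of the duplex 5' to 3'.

Pairing A↔T and G↔C gives GGCGGCAACGTCCTGTGGTACTGCCTGCTACAAG, running 3'→5'. Reverse for the 5'→3' convention.

5'-GAACATCGTCCGTCATGGTGTCCTGCAACGGCGG-3'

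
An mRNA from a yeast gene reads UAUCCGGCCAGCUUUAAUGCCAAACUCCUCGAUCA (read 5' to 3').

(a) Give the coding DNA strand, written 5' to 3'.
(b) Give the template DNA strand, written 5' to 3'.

(a) The coding strand matches the mRNA with U→T.
(b) The template strand is the reverse complement of the coding strand.

(a) 5'-TATCCGGCCAGCTTTAATGCCAAACTCCTCGATCA-3'
(b) 5′-TGATCGAGGAGTTTGGCATTAAAGCTGGCCGGATA-3′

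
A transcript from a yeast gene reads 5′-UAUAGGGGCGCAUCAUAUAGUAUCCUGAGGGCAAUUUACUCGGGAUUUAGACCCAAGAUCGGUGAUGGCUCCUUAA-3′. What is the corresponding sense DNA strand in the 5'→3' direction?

5'-TATAGGGGCGCATCATATAGTATCCTGAGGGCAATTTACTCGGGATTTAGACCCAAGATCGGTGATGGCTCCTTAA-3'

The coding DNA strand has the same 5'→3' sequence as the mRNA with U replaced by T.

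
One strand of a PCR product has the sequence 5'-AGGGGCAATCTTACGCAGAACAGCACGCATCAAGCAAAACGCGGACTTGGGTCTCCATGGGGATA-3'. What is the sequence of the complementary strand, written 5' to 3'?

5'-TATCCCCATGGAGACCCAAGTCCGCGTTTTGCTTGATGCGTGCTGTTCTGCGTAAGATTGCCCCT-3'

Pairing A↔T and G↔C gives TCCCCGTTAGAATGCGTCTTGTCGTGCGTAGTTCGTTTTGCGCCTGAACCCAGAGGTACCCCTAT, running 3'→5'. Reverse for the 5'→3' convention.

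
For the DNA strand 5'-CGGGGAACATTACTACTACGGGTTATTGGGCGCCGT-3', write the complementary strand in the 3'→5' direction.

Base-pairing A↔T, G↔C gives the complement. The complementary strand is antiparallel, so paired with a 5'→3' strand it runs 3'→5'.

3'-GCCCCTTGTAATGATGATGCCCAATAACCCGCGGCA-5'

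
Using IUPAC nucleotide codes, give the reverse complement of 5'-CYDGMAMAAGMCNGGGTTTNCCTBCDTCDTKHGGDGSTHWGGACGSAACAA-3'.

5'-TTGTTSCGTCCWDASCHCCDMAHGAHGVAGGNAAACCCNGKCTTKTKCHRG-3'

Standard pairs A↔T, G↔C; ambiguity codes pair Y↔R, M↔K, W↔W, S↔S, B↔V, D↔H, N↔N. Complement (GRHCKTKTTCKGNCCCAAANGGAVGHAGHAMDCCHCSADWCCTGCSTTGTT), then reverse for 5'→3'.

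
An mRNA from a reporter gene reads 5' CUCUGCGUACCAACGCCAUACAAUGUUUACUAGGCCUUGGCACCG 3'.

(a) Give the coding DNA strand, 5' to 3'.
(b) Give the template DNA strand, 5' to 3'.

(a) The coding strand matches the mRNA with U→T.
(b) The template strand is the reverse complement of the coding strand.

(a) 5′-CTCTGCGTACCAACGCCATACAATGTTTACTAGGCCTTGGCACCG-3′
(b) 5'-CGGTGCCAAGGCCTAGTAAACATTGTATGGCGTTGGTACGCAGAG-3'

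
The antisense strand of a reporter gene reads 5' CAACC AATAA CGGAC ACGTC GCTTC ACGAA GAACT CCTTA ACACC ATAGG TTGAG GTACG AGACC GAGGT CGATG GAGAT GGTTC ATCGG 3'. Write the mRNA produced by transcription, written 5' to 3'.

5′-CCGAUGAACCAUCUCCAUCGACCUCGGUCUCGUACCUCAACCUAUGGUGUUAAGGAGUUCUUCGUGAAGCGACGUGUCCGUUAUUGGUUG-3′

The mRNA has the sequence of the coding strand (reverse complement of the template) with T→U. Reverse complement of CAACCAATAACGGACACGTCGCTTCACGAAGAACTCCTTAACACCATAGGTTGAGGTACGAGACCGAGGTCGATGGAGATGGTTCATCGG is CCGATGAACCATCTCCATCGACCTCGGTCTCGTACCTCAACCTATGGTGTTAAGGAGTTCTTCGTGAAGCGACGTGTCCGTTATTGGTTG; then T→U.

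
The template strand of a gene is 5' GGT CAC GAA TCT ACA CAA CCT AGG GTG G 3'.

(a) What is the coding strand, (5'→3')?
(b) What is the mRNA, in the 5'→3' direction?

(a) The coding strand is the reverse complement of the template: complement CCAGTGCTTAGATGTGTTGGATCCCACC, then reverse.
(b) mRNA has the coding-strand sequence with T→U.

(a) 5'-CCACCCTAGGTTGTGTAGATTCGTGACC-3'
(b) 5'-CCACCCUAGGUUGUGUAGAUUCGUGACC-3'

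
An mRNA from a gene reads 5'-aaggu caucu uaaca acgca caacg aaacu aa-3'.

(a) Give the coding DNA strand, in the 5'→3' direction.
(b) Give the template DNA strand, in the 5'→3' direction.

(a) 5′-AAGGTCATCTTAACAACGCACAACGAAACTAA-3′
(b) 5'-TTAGTTTCGTTGTGCGTTGTTAAGATGACCTT-3'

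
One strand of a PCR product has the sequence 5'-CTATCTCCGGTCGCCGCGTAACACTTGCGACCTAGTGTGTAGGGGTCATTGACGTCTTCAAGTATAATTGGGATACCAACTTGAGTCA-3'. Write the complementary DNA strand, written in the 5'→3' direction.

5'-TGACTCAAGTTGGTATCCCAATTATACTTGAAGACGTCAATGACCCCTACACACTAGGTCGCAAGTGTTACGCGGCGACCGGAGATAG-3'

Pairing A↔T and G↔C gives GATAGAGGCCAGCGGCGCATTGTGAACGCTGGATCACACATCCCCAGTAACTGCAGAAGTTCATATTAACCCTATGGTTGAACTCAGT, running 3'→5'. Reverse for the 5'→3' convention.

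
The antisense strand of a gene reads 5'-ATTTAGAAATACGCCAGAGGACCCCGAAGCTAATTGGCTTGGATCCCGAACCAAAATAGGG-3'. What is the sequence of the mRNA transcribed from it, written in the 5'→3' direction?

RNA polymerase reads the template 3'→5' and synthesizes mRNA 5'→3' by base-pairing (A→U, T→A, G↔C). The complement of the template is TAAATCTTTATGCGGTCTCCTGGGGCTTCGATTAACCGAACCTAGGGCTTGGTTTTATCCC; antiparallel, so 5'→3' the coding strand is CCCTATTTTGGTTCGGGATCCAAGCCAATTAGCTTCGGGGTCCTCTGGCGTATTTCTAAAT. Replace T with U for the mRNA.

5′-CCCUAUUUUGGUUCGGGAUCCAAGCCAAUUAGCUUCGGGGUCCUCUGGCGUAUUUCUAAAU-3′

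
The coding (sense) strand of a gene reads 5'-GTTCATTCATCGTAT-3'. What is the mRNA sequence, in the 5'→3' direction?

5'-GUUCAUUCAUCGUAU-3'

The mRNA is synthesized from the template strand, so it matches the coding strand with T replaced by U.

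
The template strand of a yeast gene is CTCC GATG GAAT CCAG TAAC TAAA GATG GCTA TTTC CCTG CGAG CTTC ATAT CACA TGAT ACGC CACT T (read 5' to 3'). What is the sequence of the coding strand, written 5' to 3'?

5'-AAGTGGCGTATCATGTGATATGAAGCTCGCAGGGAAATAGCCATCTTTAGTTACTGGATTCCATCGGAG-3'

The coding strand is complementary and antiparallel to the template: take the complement (A↔T, G↔C) and reverse.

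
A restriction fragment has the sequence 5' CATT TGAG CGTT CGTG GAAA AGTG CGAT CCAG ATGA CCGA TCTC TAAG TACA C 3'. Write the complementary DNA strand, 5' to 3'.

The complement of CATTTGAGCGTTCGTGGAAAAGTGCGATCCAGATGACCGATCTCTAAGTACAC is GTAAACTCGCAAGCACCTTTTCACGCTAGGTCTACTGGCTAGAGATTCATGTG (A↔T, G↔C). DNA strands are antiparallel, so the complementary strand runs 3'→5'; reversing gives the 5'→3' form.

5'-GTGTACTTAGAGATCGGTCATCTGGATCGCACTTTTCCACGAACGCTCAAATG-3'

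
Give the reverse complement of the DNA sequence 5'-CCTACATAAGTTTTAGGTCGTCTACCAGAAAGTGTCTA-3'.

5'-TAGACACTTTCTGGTAGACGACCTAAAACTTATGTAGG-3'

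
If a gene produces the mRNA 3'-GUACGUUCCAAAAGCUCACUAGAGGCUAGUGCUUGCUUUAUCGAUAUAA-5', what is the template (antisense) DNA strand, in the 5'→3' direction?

5'-CATGCAAGGTTTTCGAGTGATCTCCGATCACGAACGAAATAGCTATATT-3'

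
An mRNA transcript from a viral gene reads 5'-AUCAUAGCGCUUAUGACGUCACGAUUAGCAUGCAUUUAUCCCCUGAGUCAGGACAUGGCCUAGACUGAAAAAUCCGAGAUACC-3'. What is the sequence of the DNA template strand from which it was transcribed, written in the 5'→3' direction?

5′-GGTATCTCGGATTTTTCAGTCTAGGCCATGTCCTGACTCAGGGGATAAATGCATGCTAATCGTGACGTCATAAGCGCTATGAT-3′

Replace U with T to get the coding DNA strand: ATCATAGCGCTTATGACGTCACGATTAGCATGCATTTATCCCCTGAGTCAGGACATGGCCTAGACTGAAAAATCCGAGATACC. The template strand is its reverse complement (complement TAGTATCGCGAATACTGCAGTGCTAATCGTACGTAAATAGGGGACTCAGTCCTGTACCGGATCTGACTTTTTAGGCTCTATGG, then reverse).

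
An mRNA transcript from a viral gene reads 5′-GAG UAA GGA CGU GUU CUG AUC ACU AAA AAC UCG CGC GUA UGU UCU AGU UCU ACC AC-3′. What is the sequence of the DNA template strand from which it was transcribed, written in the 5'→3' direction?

Replace U with T to get the coding DNA strand: GAGTAAGGACGTGTTCTGATCACTAAAAACTCGCGCGTATGTTCTAGTTCTACCAC. The template strand is its reverse complement (complement CTCATTCCTGCACAAGACTAGTGATTTTTGAGCGCGCATACAAGATCAAGATGGTG, then reverse).

5'-GTGGTAGAACTAGAACATACGCGCGAGTTTTTAGTGATCAGAACACGTCCTTACTC-3'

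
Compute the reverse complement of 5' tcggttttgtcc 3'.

5'-GGACAAAACCGA-3'

Reading the sequence 3'→5' and pairing each base (A↔T, G↔C) gives the reverse complement directly.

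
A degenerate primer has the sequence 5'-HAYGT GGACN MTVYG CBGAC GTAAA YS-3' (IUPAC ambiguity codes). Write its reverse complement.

Standard pairs A↔T, G↔C; ambiguity codes pair Y↔R, M↔K, S↔S, B↔V, H↔D, N↔N. Complement (DTRCACCTGNKABRCGVCTGCATTTRS), then reverse for 5'→3'.

5'-SRTTTACGTCVGCRBAKNGTCCACRTD-3'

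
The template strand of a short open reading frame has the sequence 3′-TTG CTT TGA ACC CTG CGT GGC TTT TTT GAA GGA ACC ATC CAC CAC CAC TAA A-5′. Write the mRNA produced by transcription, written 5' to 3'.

5′-AACGAAACUUGGGACGCACCGAAAAAACUUCCUUGGUAGGUGGUGGUGAUUU-3′

Reading the template 3'→5' as shown, RNA polymerase pairs each base (A→U, T→A, G↔C) to build mRNA 5'→3' directly.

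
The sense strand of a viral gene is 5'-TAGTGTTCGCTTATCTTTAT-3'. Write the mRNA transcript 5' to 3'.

mRNA has the coding-strand sequence with U in place of T.

5'-UAGUGUUCGCUUAUCUUUAU-3'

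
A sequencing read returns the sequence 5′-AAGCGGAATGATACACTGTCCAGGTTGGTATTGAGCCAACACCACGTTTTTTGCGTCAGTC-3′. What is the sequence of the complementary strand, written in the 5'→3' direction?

The complement of AAGCGGAATGATACACTGTCCAGGTTGGTATTGAGCCAACACCACGTTTTTTGCGTCAGTC is TTCGCCTTACTATGTGACAGGTCCAACCATAACTCGGTTGTGGTGCAAAAAACGCAGTCAG (A↔T, G↔C). DNA strands are antiparallel, so the complementary strand runs 3'→5'; reversing gives the 5'→3' form.

5′-GACTGACGCAAAAAACGTGGTGTTGGCTCAATACCAACCTGGACAGTGTATCATTCCGCTT-3′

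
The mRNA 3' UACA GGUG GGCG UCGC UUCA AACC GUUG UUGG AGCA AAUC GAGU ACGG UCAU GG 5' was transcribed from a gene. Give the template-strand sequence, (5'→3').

5'-ATGTCCACCCGCAGCGAAGTTTGGCAACAACCTCGTTTAGCTCATGCCAGTACC-3'

Written 5'→3' the mRNA is GGUACUGGCAUGAGCUAAACGAGGUUGUUGCCAAACUUCGCUGCGGGUGGACAU, so the coding DNA strand is GGTACTGGCATGAGCTAAACGAGGTTGTTGCCAAACTTCGCTGCGGGTGGACAT. The template is its reverse complement.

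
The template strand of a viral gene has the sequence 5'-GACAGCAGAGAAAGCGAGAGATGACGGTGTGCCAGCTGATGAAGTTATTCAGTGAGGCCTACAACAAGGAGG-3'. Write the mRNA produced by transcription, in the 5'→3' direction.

The mRNA has the sequence of the coding strand (reverse complement of the template) with T→U. Reverse complement of GACAGCAGAGAAAGCGAGAGATGACGGTGTGCCAGCTGATGAAGTTATTCAGTGAGGCCTACAACAAGGAGG is CCTCCTTGTTGTAGGCCTCACTGAATAACTTCATCAGCTGGCACACCGTCATCTCTCGCTTTCTCTGCTGTC; then T→U.

5'-CCUCCUUGUUGUAGGCCUCACUGAAUAACUUCAUCAGCUGGCACACCGUCAUCUCUCGCUUUCUCUGCUGUC-3'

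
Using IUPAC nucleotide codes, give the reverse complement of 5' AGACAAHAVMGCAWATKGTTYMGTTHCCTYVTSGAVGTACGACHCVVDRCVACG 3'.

Standard pairs A↔T, G↔C; ambiguity codes pair R↔Y, M↔K, W↔W, S↔S, D↔H, V↔B. Complement (TCTGTTDTBKCGTWTAMCAARKCAADGGARBASCTBCATGCTGDGBBHYGBTGC), then reverse for 5'→3'.

5'-CGTBGYHBBGDGTCGTACBTCSABRAGGDAACKRAACMATWTGCKBTDTTGTCT-3'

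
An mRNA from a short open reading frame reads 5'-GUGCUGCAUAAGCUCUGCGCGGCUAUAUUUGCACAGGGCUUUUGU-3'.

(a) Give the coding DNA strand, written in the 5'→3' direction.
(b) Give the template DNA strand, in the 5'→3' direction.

(a) The coding strand matches the mRNA with U→T.
(b) The template strand is the reverse complement of the coding strand.

(a) 5'-GTGCTGCATAAGCTCTGCGCGGCTATATTTGCACAGGGCTTTTGT-3'
(b) 5′-ACAAAAGCCCTGTGCAAATATAGCCGCGCAGAGCTTATGCAGCAC-3′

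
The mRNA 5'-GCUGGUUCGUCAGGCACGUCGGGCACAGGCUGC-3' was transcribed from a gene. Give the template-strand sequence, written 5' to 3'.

Replace U with T to get the coding DNA strand: GCTGGTTCGTCAGGCACGTCGGGCACAGGCTGC. The template strand is its reverse complement (complement CGACCAAGCAGTCCGTGCAGCCCGTGTCCGACG, then reverse).

5'-GCAGCCTGTGCCCGACGTGCCTGACGAACCAGC-3'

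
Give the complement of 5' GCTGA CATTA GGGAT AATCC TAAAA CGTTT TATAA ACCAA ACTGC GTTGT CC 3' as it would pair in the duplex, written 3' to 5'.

Base-pairing A↔T, G↔C gives the complement. The complementary strand is antiparallel, so paired with a 5'→3' strand it runs 3'→5'.

3'-CGACTGTAATCCCTATTAGGATTTTGCAAAATATTTGGTTTGACGCAACAGG-5'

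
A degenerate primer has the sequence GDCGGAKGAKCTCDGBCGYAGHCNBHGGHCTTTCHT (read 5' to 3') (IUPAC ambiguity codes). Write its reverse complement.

Standard pairs A↔T, G↔C; ambiguity codes pair Y↔R, K↔M, B↔V, D↔H, N↔N. Complement (CHGCCTMCTMGAGHCVGCRTCDGNVDCCDGAAAGDA), then reverse for 5'→3'.

5'-ADGAAAGDCCDVNGDCTRCGVCHGAGMTCMTCCGHC-3'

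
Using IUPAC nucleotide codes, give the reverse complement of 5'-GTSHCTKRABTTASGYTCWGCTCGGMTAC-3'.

Standard pairs A↔T, G↔C; ambiguity codes pair R↔Y, M↔K, W↔W, S↔S, B↔V, H↔D. Complement (CASDGAMYTVAATSCRAGWCGAGCCKATG), then reverse for 5'→3'.

5′-GTAKCCGAGCWGARCSTAAVTYMAGDSAC-3′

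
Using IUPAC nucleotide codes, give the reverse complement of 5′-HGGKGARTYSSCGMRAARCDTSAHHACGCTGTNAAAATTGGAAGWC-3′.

5'-GWCTTCCAATTTTNACAGCGTDDTSAHGYTTYKCGSSRAYTCMCCD-3'

Standard pairs A↔T, G↔C; ambiguity codes pair R↔Y, M↔K, W↔W, S↔S, D↔H, N↔N. Complement (DCCMCTYARSSGCKYTTYGHASTDDTGCGACANTTTTAACCTTCWG), then reverse for 5'→3'.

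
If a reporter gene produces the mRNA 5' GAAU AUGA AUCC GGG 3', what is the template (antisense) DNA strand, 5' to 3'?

Replace U with T to get the coding DNA strand: GAATATGAATCCGGG. The template strand is its reverse complement (complement CTTATACTTAGGCCC, then reverse).

5'-CCCGGATTCATATTC-3'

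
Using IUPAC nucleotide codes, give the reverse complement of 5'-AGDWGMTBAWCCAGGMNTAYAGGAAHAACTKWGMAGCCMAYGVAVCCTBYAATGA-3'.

Standard pairs A↔T, G↔C; ambiguity codes pair Y↔R, M↔K, W↔W, B↔V, D↔H, N↔N. Complement (TCHWCKAVTWGGTCCKNATRTCCTTDTTGAMWCKTCGGKTRCBTBGGAVRTTACT), then reverse for 5'→3'.

5'-TCATTRVAGGBTBCRTKGGCTKCWMAGTTDTTCCTRTANKCCTGGWTVAKCWHCT-3'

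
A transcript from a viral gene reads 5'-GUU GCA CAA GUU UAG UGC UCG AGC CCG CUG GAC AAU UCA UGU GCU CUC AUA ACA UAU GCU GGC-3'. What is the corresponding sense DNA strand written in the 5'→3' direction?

5'-GTTGCACAAGTTTAGTGCTCGAGCCCGCTGGACAATTCATGTGCTCTCATAACATATGCTGGC-3'

The coding DNA strand has the same 5'→3' sequence as the mRNA with U replaced by T.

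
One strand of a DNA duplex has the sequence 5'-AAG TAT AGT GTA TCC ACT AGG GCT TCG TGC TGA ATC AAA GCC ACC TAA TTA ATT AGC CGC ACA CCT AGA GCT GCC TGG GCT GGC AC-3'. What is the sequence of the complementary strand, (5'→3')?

The complement of AAGTATAGTGTATCCACTAGGGCTTCGTGCTGAATCAAAGCCACCTAATTAATTAGCCGCACACCTAGAGCTGCCTGGGCTGGCAC is TTCATATCACATAGGTGATCCCGAAGCACGACTTAGTTTCGGTGGATTAATTAATCGGCGTGTGGATCTCGACGGACCCGACCGTG (A↔T, G↔C). DNA strands are antiparallel, so the complementary strand runs 3'→5'; reversing gives the 5'→3' form.

5′-GTGCCAGCCCAGGCAGCTCTAGGTGTGCGGCTAATTAATTAGGTGGCTTTGATTCAGCACGAAGCCCTAGTGGATACACTATACTT-3′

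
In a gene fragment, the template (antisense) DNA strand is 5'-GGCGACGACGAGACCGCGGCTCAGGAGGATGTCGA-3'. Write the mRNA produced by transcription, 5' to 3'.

The mRNA has the sequence of the coding strand (reverse complement of the template) with T→U. Reverse complement of GGCGACGACGAGACCGCGGCTCAGGAGGATGTCGA is TCGACATCCTCCTGAGCCGCGGTCTCGTCGTCGCC; then T→U.

5′-UCGACAUCCUCCUGAGCCGCGGUCUCGUCGUCGCC-3′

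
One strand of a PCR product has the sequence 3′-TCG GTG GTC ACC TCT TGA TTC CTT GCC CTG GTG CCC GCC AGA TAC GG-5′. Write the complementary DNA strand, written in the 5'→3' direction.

5'-AGCCACCAGTGGAGAACTAAGGAACGGGACCACGGGCGGTCTATGCC-3'

The strand is given 3'→5', so its complement runs 5'→3' in the same left-to-right order: pair each base A↔T, G↔C.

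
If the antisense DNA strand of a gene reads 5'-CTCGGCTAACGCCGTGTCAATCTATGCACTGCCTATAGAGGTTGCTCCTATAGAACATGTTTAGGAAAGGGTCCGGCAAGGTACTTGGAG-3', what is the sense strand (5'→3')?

5′-CTCCAAGTACCTTGCCGGACCCTTTCCTAAACATGTTCTATAGGAGCAACCTCTATAGGCAGTGCATAGATTGACACGGCGTTAGCCGAG-3′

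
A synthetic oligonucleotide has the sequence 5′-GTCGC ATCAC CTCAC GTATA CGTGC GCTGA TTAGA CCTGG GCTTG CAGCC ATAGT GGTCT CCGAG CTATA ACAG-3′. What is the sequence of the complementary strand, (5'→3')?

5'-CTGTTATAGCTCGGAGACCACTATGGCTGCAAGCCCAGGTCTAATCAGCGCACGTATACGTGAGGTGATGCGAC-3'

Pairing A↔T and G↔C gives CAGCGTAGTGGAGTGCATATGCACGCGACTAATCTGGACCCGAACGTCGGTATCACCAGAGGCTCGATATTGTC, running 3'→5'. Reverse for the 5'→3' convention.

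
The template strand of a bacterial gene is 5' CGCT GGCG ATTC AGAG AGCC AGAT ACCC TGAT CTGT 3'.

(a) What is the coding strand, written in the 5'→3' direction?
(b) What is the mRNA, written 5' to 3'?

(a) 5'-ACAGATCAGGGTATCTGGCTCTCTGAATCGCCAGCG-3'
(b) 5′-ACAGAUCAGGGUAUCUGGCUCUCUGAAUCGCCAGCG-3′

(a) The coding strand is the reverse complement of the template: complement GCGACCGCTAAGTCTCTCGGTCTATGGGACTAGACA, then reverse.
(b) mRNA has the coding-strand sequence with T→U.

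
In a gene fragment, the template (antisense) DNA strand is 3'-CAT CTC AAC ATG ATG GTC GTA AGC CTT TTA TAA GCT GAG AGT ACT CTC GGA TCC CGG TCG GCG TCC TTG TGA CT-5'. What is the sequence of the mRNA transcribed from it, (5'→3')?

5'-GUAGAGUUGUACUACCAGCAUUCGGAAAAUAUUCGACUCUCAUGAGAGCCUAGGGCCAGCCGCAGGAACACUGA-3'

Reading the template 3'→5' as shown, RNA polymerase pairs each base (A→U, T→A, G↔C) to build mRNA 5'→3' directly.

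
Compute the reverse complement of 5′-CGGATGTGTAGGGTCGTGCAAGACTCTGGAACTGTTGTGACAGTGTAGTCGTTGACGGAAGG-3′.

5'-CCTTCCGTCAACGACTACACTGTCACAACAGTTCCAGAGTCTTGCACGACCCTACACATCCG-3'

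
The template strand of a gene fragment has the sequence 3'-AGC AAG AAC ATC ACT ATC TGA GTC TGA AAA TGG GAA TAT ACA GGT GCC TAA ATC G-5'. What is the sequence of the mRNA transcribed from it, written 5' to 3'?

5'-UCGUUCUUGUAGUGAUAGACUCAGACUUUUACCCUUAUAUGUCCACGGAUUUAGC-3'

Reading the template 3'→5' as shown, RNA polymerase pairs each base (A→U, T→A, G↔C) to build mRNA 5'→3' directly.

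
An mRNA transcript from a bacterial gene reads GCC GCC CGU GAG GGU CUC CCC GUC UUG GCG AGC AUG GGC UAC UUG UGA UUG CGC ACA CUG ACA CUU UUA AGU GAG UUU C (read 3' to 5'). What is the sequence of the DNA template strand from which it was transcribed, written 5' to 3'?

Written 5'→3' the mRNA is CUUUGAGUGAAUUUUCACAGUCACACGCGUUAGUGUUCAUCGGGUACGAGCGGUUCUGCCCCUCUGGGAGUGCCCGCCG, so the coding DNA strand is CTTTGAGTGAATTTTCACAGTCACACGCGTTAGTGTTCATCGGGTACGAGCGGTTCTGCCCCTCTGGGAGTGCCCGCCG. The template is its reverse complement.

5′-CGGCGGGCACTCCCAGAGGGGCAGAACCGCTCGTACCCGATGAACACTAACGCGTGTGACTGTGAAAATTCACTCAAAG-3′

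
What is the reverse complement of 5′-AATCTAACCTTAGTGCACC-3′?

5'-GGTGCACTAAGGTTAGATT-3'

Complement each base (A↔T, G↔C): TTAGATTGGAATCACGTGG. Then reverse.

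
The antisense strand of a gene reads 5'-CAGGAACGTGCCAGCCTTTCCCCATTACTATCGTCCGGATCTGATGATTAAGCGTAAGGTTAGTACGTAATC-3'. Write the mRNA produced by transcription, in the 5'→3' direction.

5′-GAUUACGUACUAACCUUACGCUUAAUCAUCAGAUCCGGACGAUAGUAAUGGGGAAAGGCUGGCACGUUCCUG-3′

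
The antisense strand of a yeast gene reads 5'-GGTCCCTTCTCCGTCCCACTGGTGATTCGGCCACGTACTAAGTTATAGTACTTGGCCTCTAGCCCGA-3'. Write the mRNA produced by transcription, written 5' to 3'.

5'-UCGGGCUAGAGGCCAAGUACUAUAACUUAGUACGUGGCCGAAUCACCAGUGGGACGGAGAAGGGACC-3'

RNA polymerase reads the template 3'→5' and synthesizes mRNA 5'→3' by base-pairing (A→U, T→A, G↔C). The complement of the template is CCAGGGAAGAGGCAGGGTGACCACTAAGCCGGTGCATGATTCAATATCATGAACCGGAGATCGGGCT; antiparallel, so 5'→3' the coding strand is TCGGGCTAGAGGCCAAGTACTATAACTTAGTACGTGGCCGAATCACCAGTGGGACGGAGAAGGGACC. Replace T with U for the mRNA.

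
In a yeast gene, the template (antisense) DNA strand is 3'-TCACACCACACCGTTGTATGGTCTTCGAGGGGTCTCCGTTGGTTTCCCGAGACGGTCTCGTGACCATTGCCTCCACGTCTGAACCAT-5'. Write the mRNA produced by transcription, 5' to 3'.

5'-AGUGUGGUGUGGCAACAUACCAGAAGCUCCCCAGAGGCAACCAAAGGGCUCUGCCAGAGCACUGGUAACGGAGGUGCAGACUUGGUA-3'

Reading the template 3'→5' as shown, RNA polymerase pairs each base (A→U, T→A, G↔C) to build mRNA 5'→3' directly.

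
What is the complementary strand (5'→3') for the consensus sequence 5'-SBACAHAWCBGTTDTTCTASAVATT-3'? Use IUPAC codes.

5′-AATBTSTAGAAHAACVGWTDTGTVS-3′

Standard pairs A↔T, G↔C; ambiguity codes pair W↔W, S↔S, B↔V, D↔H. Complement (SVTGTDTWGVCAAHAAGATSTBTAA), then reverse for 5'→3'.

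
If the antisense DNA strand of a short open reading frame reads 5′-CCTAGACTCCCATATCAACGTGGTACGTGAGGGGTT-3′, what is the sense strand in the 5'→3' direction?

The coding strand is complementary and antiparallel to the template: take the complement (A↔T, G↔C) and reverse.

5'-AACCCCTCACGTACCACGTTGATATGGGAGTCTAGG-3'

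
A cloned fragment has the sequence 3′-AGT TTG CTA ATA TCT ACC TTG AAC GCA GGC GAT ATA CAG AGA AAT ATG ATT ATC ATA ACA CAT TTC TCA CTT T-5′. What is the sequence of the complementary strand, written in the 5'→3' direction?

The strand is given 3'→5', so its complement runs 5'→3' in the same left-to-right order: pair each base A↔T, G↔C.

5'-TCAAACGATTATAGATGGAACTTGCGTCCGCTATATGTCTCTTTATACTAATAGTATTGTGTAAAGAGTGAAA-3'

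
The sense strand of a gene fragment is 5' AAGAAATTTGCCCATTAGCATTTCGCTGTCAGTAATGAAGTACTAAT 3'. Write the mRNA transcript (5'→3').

5′-AAGAAAUUUGCCCAUUAGCAUUUCGCUGUCAGUAAUGAAGUACUAAU-3′

mRNA has the coding-strand sequence with U in place of T.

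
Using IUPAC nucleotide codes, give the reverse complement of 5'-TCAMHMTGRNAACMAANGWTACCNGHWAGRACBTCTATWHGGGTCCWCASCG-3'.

Standard pairs A↔T, G↔C; ambiguity codes pair R↔Y, M↔K, W↔W, S↔S, B↔V, H↔D, N↔N. Complement (AGTKDKACYNTTGKTTNCWATGGNCDWTCYTGVAGATAWDCCCAGGWGTSGC), then reverse for 5'→3'.

5'-CGSTGWGGACCCDWATAGAVGTYCTWDCNGGTAWCNTTKGTTNYCAKDKTGA-3'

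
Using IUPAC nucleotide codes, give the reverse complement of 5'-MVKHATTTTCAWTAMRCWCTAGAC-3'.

5'-GTCTAGWGYKTAWTGAAAATDMBK-3'

Standard pairs A↔T, G↔C; ambiguity codes pair R↔Y, M↔K, W↔W, H↔D, V↔B. Complement (KBMDTAAAAGTWATKYGWGATCTG), then reverse for 5'→3'.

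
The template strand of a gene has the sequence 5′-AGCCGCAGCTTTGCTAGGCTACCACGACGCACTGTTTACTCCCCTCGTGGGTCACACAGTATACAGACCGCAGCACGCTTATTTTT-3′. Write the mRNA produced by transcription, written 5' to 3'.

5'-AAAAAUAAGCGUGCUGCGGUCUGUAUACUGUGUGACCCACGAGGGGAGUAAACAGUGCGUCGUGGUAGCCUAGCAAAGCUGCGGCU-3'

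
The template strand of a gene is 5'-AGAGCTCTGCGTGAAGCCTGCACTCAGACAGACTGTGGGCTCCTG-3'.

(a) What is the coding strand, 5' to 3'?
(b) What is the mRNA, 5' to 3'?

(a) 5′-CAGGAGCCCACAGTCTGTCTGAGTGCAGGCTTCACGCAGAGCTCT-3′
(b) 5'-CAGGAGCCCACAGUCUGUCUGAGUGCAGGCUUCACGCAGAGCUCU-3'

(a) The coding strand is the reverse complement of the template: complement TCTCGAGACGCACTTCGGACGTGAGTCTGTCTGACACCCGAGGAC, then reverse.
(b) mRNA has the coding-strand sequence with T→U.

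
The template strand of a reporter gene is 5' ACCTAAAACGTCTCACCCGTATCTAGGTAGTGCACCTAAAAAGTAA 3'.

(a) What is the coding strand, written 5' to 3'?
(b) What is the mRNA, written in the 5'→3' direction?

(a) 5'-TTACTTTTTAGGTGCACTACCTAGATACGGGTGAGACGTTTTAGGT-3'
(b) 5'-UUACUUUUUAGGUGCACUACCUAGAUACGGGUGAGACGUUUUAGGU-3'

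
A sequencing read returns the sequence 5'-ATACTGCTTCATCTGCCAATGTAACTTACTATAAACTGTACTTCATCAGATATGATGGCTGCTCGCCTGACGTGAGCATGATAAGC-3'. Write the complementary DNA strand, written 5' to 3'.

5'-GCTTATCATGCTCACGTCAGGCGAGCAGCCATCATATCTGATGAAGTACAGTTTATAGTAAGTTACATTGGCAGATGAAGCAGTAT-3'

Pairing A↔T and G↔C gives TATGACGAAGTAGACGGTTACATTGAATGATATTTGACATGAAGTAGTCTATACTACCGACGAGCGGACTGCACTCGTACTATTCG, running 3'→5'. Reverse for the 5'→3' convention.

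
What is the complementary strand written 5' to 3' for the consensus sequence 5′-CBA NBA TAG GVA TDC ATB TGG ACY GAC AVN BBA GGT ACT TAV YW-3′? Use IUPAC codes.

Standard pairs A↔T, G↔C; ambiguity codes pair Y↔R, W↔W, B↔V, D↔H, N↔N. Complement (GVTNVTATCCBTAHGTAVACCTGRCTGTBNVVTCCATGAATBRW), then reverse for 5'→3'.

5'-WRBTAAGTACCTVVNBTGTCRGTCCAVATGHATBCCTATVNTVG-3'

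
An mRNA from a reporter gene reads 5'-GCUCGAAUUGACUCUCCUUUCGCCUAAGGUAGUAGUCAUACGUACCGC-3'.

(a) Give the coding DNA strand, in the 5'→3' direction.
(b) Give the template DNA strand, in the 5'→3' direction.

(a) The coding strand matches the mRNA with U→T.
(b) The template strand is the reverse complement of the coding strand.

(a) 5'-GCTCGAATTGACTCTCCTTTCGCCTAAGGTAGTAGTCATACGTACCGC-3'
(b) 5'-GCGGTACGTATGACTACTACCTTAGGCGAAAGGAGAGTCAATTCGAGC-3'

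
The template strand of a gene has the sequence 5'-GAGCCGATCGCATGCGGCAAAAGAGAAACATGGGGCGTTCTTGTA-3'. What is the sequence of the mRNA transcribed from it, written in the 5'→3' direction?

5'-UACAAGAACGCCCCAUGUUUCUCUUUUGCCGCAUGCGAUCGGCUC-3'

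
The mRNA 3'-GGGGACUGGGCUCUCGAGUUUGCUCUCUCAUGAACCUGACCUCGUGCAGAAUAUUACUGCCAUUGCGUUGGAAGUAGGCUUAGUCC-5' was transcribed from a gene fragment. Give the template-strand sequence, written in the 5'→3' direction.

5'-CCCCTGACCCGAGAGCTCAAACGAGAGAGTACTTGGACTGGAGCACGTCTTATAATGACGGTAACGCAACCTTCATCCGAATCAGG-3'

Written 5'→3' the mRNA is CCUGAUUCGGAUGAAGGUUGCGUUACCGUCAUUAUAAGACGUGCUCCAGUCCAAGUACUCUCUCGUUUGAGCUCUCGGGUCAGGGG, so the coding DNA strand is CCTGATTCGGATGAAGGTTGCGTTACCGTCATTATAAGACGTGCTCCAGTCCAAGTACTCTCTCGTTTGAGCTCTCGGGTCAGGGG. The template is its reverse complement.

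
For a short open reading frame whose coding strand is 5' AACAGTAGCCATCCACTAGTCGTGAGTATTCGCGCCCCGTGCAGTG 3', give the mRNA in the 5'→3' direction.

5'-AACAGUAGCCAUCCACUAGUCGUGAGUAUUCGCGCCCCGUGCAGUG-3'

mRNA has the coding-strand sequence with U in place of T.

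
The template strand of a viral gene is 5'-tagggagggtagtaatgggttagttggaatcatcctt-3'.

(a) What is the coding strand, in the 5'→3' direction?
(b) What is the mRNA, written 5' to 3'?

(a) The coding strand is the reverse complement of the template: complement ATCCCTCCCATCATTACCCAATCAACCTTAGTAGGAA, then reverse.
(b) mRNA has the coding-strand sequence with T→U.

(a) 5′-AAGGATGATTCCAACTAACCCATTACTACCCTCCCTA-3′
(b) 5'-AAGGAUGAUUCCAACUAACCCAUUACUACCCUCCCUA-3'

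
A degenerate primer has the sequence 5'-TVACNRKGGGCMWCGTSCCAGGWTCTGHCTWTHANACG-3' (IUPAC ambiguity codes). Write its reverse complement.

Standard pairs A↔T, G↔C; ambiguity codes pair R↔Y, M↔K, W↔W, S↔S, H↔D, V↔B, N↔N. Complement (ABTGNYMCCCGKWGCASGGTCCWAGACDGAWADTNTGC), then reverse for 5'→3'.

5'-CGTNTDAWAGDCAGAWCCTGGSACGWKGCCCMYNGTBA-3'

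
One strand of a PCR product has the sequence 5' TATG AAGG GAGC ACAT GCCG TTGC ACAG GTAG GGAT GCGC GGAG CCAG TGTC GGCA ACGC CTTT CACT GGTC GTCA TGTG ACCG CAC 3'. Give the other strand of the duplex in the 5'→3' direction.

5′-GTGCGGTCACATGACGACCAGTGAAAGGCGTTGCCGACACTGGCTCCGCGCATCCCTACCTGTGCAACGGCATGTGCTCCCTTCATA-3′

The complement of TATGAAGGGAGCACATGCCGTTGCACAGGTAGGGATGCGCGGAGCCAGTGTCGGCAACGCCTTTCACTGGTCGTCATGTGACCGCAC is ATACTTCCCTCGTGTACGGCAACGTGTCCATCCCTACGCGCCTCGGTCACAGCCGTTGCGGAAAGTGACCAGCAGTACACTGGCGTG (A↔T, G↔C). DNA strands are antiparallel, so the complementary strand runs 3'→5'; reversing gives the 5'→3' form.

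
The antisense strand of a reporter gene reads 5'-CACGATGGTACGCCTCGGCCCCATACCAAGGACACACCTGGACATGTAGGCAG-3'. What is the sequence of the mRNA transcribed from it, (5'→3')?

5'-CUGCCUACAUGUCCAGGUGUGUCCUUGGUAUGGGGCCGAGGCGUACCAUCGUG-3'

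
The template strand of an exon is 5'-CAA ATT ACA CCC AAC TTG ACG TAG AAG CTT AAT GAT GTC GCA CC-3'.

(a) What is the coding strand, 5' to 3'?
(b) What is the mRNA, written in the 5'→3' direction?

(a) 5'-GGTGCGACATCATTAAGCTTCTACGTCAAGTTGGGTGTAATTTG-3'
(b) 5'-GGUGCGACAUCAUUAAGCUUCUACGUCAAGUUGGGUGUAAUUUG-3'

(a) The coding strand is the reverse complement of the template: complement GTTTAATGTGGGTTGAACTGCATCTTCGAATTACTACAGCGTGG, then reverse.
(b) mRNA has the coding-strand sequence with T→U.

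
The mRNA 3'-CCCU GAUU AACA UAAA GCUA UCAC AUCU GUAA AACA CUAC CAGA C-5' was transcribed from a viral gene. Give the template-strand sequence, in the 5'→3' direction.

5'-GGGACTAATTGTATTTCGATAGTGTAGACATTTTGTGATGGTCTG-3'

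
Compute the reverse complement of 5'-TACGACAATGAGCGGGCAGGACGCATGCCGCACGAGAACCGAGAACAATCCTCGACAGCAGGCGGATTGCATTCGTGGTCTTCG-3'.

Complement each base (A↔T, G↔C): ATGCTGTTACTCGCCCGTCCTGCGTACGGCGTGCTCTTGGCTCTTGTTAGGAGCTGTCGTCCGCCTAACGTAAGCACCAGAAGC. Then reverse.

5'-CGAAGACCACGAATGCAATCCGCCTGCTGTCGAGGATTGTTCTCGGTTCTCGTGCGGCATGCGTCCTGCCCGCTCATTGTCGTA-3'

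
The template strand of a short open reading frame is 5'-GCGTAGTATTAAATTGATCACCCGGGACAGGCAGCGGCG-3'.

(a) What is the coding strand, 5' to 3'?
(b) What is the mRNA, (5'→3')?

(a) 5'-CGCCGCTGCCTGTCCCGGGTGATCAATTTAATACTACGC-3'
(b) 5'-CGCCGCUGCCUGUCCCGGGUGAUCAAUUUAAUACUACGC-3'

(a) The coding strand is the reverse complement of the template: complement CGCATCATAATTTAACTAGTGGGCCCTGTCCGTCGCCGC, then reverse.
(b) mRNA has the coding-strand sequence with T→U.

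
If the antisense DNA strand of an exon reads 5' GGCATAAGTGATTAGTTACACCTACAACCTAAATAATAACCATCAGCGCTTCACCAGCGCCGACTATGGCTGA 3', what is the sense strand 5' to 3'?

The coding strand is complementary and antiparallel to the template: take the complement (A↔T, G↔C) and reverse.

5'-TCAGCCATAGTCGGCGCTGGTGAAGCGCTGATGGTTATTATTTAGGTTGTAGGTGTAACTAATCACTTATGCC-3'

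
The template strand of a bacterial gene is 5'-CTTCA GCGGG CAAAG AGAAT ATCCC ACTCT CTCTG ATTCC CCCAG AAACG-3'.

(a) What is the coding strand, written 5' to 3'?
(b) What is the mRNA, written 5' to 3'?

(a) The coding strand is the reverse complement of the template: complement GAAGTCGCCCGTTTCTCTTATAGGGTGAGAGAGACTAAGGGGGTCTTTGC, then reverse.
(b) mRNA has the coding-strand sequence with T→U.

(a) 5'-CGTTTCTGGGGGAATCAGAGAGAGTGGGATATTCTCTTTGCCCGCTGAAG-3'
(b) 5'-CGUUUCUGGGGGAAUCAGAGAGAGUGGGAUAUUCUCUUUGCCCGCUGAAG-3'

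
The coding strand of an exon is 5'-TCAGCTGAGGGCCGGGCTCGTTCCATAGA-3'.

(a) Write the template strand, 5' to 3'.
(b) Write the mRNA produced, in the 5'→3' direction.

(a) 5′-TCTATGGAACGAGCCCGGCCCTCAGCTGA-3′
(b) 5'-UCAGCUGAGGGCCGGGCUCGUUCCAUAGA-3'

(a) The template strand is the reverse complement of the coding strand: complement AGTCGACTCCCGGCCCGAGCAAGGTATCT, then reverse.
(b) mRNA matches the coding strand with T→U.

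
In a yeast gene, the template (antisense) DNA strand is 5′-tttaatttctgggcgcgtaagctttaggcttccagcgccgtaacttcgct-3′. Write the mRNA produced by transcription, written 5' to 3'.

The mRNA has the sequence of the coding strand (reverse complement of the template) with T→U. Reverse complement of TTTAATTTCTGGGCGCGTAAGCTTTAGGCTTCCAGCGCCGTAACTTCGCT is AGCGAAGTTACGGCGCTGGAAGCCTAAAGCTTACGCGCCCAGAAATTAAA; then T→U.

5'-AGCGAAGUUACGGCGCUGGAAGCCUAAAGCUUACGCGCCCAGAAAUUAAA-3'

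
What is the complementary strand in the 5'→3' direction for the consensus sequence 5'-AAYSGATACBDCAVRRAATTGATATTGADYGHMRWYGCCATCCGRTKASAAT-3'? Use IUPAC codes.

5′-ATTSTMAYCGGATGGCRWYKDCRHTCAATATCAATTYYBTGHVGTATCSRTT-3′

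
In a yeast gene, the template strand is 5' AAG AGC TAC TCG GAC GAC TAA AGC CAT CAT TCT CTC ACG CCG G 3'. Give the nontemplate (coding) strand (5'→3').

5′-CCGGCGTGAGAGAATGATGGCTTTAGTCGTCCGAGTAGCTCTT-3′

The coding strand is complementary and antiparallel to the template: take the complement (A↔T, G↔C) and reverse.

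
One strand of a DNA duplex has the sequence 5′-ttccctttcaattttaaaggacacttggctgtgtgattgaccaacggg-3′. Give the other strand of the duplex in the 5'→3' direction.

5'-CCCGTTGGTCAATCACACAGCCAAGTGTCCTTTAAAATTGAAAGGGAA-3'

Pairing A↔T and G↔C gives AAGGGAAAGTTAAAATTTCCTGTGAACCGACACACTAACTGGTTGCCC, running 3'→5'. Reverse for the 5'→3' convention.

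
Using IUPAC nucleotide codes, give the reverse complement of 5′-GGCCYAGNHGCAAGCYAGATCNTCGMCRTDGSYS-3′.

5'-SRSCHAYGKCGANGATCTRGCTTGCDNCTRGGCC-3'

Standard pairs A↔T, G↔C; ambiguity codes pair R↔Y, M↔K, S↔S, D↔H, N↔N. Complement (CCGGRTCNDCGTTCGRTCTAGNAGCKGYAHCSRS), then reverse for 5'→3'.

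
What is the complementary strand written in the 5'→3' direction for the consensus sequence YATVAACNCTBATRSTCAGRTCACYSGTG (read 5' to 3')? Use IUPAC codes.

5'-CACSRGTGAYCTGASYATVAGNGTTBATR-3'

Standard pairs A↔T, G↔C; ambiguity codes pair R↔Y, S↔S, B↔V, N↔N. Complement (RTABTTGNGAVTAYSAGTCYAGTGRSCAC), then reverse for 5'→3'.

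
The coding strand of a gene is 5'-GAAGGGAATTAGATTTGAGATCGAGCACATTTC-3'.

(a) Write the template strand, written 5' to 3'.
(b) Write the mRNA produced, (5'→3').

(a) The template strand is the reverse complement of the coding strand: complement CTTCCCTTAATCTAAACTCTAGCTCGTGTAAAG, then reverse.
(b) mRNA matches the coding strand with T→U.

(a) 5'-GAAATGTGCTCGATCTCAAATCTAATTCCCTTC-3'
(b) 5'-GAAGGGAAUUAGAUUUGAGAUCGAGCACAUUUC-3'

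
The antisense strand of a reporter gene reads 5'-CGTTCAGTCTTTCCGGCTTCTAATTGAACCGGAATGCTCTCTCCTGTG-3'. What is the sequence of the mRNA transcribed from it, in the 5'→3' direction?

RNA polymerase reads the template 3'→5' and synthesizes mRNA 5'→3' by base-pairing (A→U, T→A, G↔C). The complement of the template is GCAAGTCAGAAAGGCCGAAGATTAACTTGGCCTTACGAGAGAGGACAC; antiparallel, so 5'→3' the coding strand is CACAGGAGAGAGCATTCCGGTTCAATTAGAAGCCGGAAAGACTGAACG. Replace T with U for the mRNA.

5'-CACAGGAGAGAGCAUUCCGGUUCAAUUAGAAGCCGGAAAGACUGAACG-3'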